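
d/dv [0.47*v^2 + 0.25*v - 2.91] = 0.94*v + 0.25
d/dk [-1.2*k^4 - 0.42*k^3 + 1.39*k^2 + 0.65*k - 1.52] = -4.8*k^3 - 1.26*k^2 + 2.78*k + 0.65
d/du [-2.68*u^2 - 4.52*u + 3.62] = -5.36*u - 4.52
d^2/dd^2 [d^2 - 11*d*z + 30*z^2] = 2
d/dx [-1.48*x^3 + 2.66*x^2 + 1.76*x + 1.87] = -4.44*x^2 + 5.32*x + 1.76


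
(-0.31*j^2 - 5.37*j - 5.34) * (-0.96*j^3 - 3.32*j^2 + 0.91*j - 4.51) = 0.2976*j^5 + 6.1844*j^4 + 22.6727*j^3 + 14.2402*j^2 + 19.3593*j + 24.0834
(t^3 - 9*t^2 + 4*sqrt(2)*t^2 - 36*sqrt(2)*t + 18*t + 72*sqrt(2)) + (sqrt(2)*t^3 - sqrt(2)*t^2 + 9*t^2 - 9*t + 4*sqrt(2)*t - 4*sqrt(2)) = t^3 + sqrt(2)*t^3 + 3*sqrt(2)*t^2 - 32*sqrt(2)*t + 9*t + 68*sqrt(2)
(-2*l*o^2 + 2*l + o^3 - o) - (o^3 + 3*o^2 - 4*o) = -2*l*o^2 + 2*l - 3*o^2 + 3*o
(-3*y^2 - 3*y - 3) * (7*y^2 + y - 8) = -21*y^4 - 24*y^3 + 21*y + 24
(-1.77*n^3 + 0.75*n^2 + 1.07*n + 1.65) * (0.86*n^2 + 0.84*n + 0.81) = -1.5222*n^5 - 0.8418*n^4 + 0.1165*n^3 + 2.9253*n^2 + 2.2527*n + 1.3365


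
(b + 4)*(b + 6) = b^2 + 10*b + 24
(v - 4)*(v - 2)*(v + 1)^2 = v^4 - 4*v^3 - 3*v^2 + 10*v + 8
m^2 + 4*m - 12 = (m - 2)*(m + 6)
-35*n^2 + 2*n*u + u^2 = (-5*n + u)*(7*n + u)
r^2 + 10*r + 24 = (r + 4)*(r + 6)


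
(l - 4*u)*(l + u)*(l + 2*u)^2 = l^4 + l^3*u - 12*l^2*u^2 - 28*l*u^3 - 16*u^4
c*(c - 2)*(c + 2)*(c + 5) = c^4 + 5*c^3 - 4*c^2 - 20*c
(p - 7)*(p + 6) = p^2 - p - 42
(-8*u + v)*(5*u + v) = -40*u^2 - 3*u*v + v^2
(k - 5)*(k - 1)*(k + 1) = k^3 - 5*k^2 - k + 5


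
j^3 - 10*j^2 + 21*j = j*(j - 7)*(j - 3)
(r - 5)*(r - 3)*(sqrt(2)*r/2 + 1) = sqrt(2)*r^3/2 - 4*sqrt(2)*r^2 + r^2 - 8*r + 15*sqrt(2)*r/2 + 15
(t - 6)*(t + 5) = t^2 - t - 30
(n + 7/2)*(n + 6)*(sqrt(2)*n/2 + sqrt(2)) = sqrt(2)*n^3/2 + 23*sqrt(2)*n^2/4 + 20*sqrt(2)*n + 21*sqrt(2)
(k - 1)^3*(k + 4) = k^4 + k^3 - 9*k^2 + 11*k - 4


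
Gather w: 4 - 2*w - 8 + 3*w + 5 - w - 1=0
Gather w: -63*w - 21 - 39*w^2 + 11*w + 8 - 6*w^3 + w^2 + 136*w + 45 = -6*w^3 - 38*w^2 + 84*w + 32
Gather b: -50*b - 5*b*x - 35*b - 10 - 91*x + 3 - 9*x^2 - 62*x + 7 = b*(-5*x - 85) - 9*x^2 - 153*x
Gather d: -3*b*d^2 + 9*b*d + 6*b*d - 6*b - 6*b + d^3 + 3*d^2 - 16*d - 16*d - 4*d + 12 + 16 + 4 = -12*b + d^3 + d^2*(3 - 3*b) + d*(15*b - 36) + 32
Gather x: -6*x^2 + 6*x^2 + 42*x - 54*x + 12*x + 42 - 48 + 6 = 0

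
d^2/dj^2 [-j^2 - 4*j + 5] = -2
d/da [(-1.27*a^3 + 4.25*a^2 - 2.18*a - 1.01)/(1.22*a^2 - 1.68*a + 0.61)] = (-1.5494*a^4 + 4.2672*a^3 - 6.8045*a^2 + 7.6494*a - 3.0266)/(1.4884*a^4 - 4.0992*a^3 + 4.3108*a^2 - 2.0496*a + 0.3721)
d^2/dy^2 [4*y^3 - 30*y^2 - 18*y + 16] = 24*y - 60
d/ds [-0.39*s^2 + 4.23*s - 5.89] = 4.23 - 0.78*s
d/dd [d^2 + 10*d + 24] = 2*d + 10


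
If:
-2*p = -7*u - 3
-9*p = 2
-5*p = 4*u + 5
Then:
No Solution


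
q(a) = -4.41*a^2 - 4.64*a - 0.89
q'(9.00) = -84.02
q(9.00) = -399.86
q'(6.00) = -57.56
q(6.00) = -187.49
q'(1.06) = -13.99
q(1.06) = -10.76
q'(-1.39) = 7.62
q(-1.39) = -2.96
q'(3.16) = -32.51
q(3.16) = -59.59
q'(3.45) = -35.07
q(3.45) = -69.39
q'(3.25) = -33.30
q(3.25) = -62.55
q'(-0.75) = 1.98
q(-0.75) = 0.11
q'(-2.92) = 21.11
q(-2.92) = -24.94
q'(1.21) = -15.31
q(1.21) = -12.96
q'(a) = -8.82*a - 4.64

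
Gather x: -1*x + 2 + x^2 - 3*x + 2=x^2 - 4*x + 4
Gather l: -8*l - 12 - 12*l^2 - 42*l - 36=-12*l^2 - 50*l - 48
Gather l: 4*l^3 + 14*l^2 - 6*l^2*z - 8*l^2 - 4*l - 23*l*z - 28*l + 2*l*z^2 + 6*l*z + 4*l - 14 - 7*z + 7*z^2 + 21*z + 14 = 4*l^3 + l^2*(6 - 6*z) + l*(2*z^2 - 17*z - 28) + 7*z^2 + 14*z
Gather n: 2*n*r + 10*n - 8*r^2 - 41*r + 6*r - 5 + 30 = n*(2*r + 10) - 8*r^2 - 35*r + 25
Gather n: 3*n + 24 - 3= 3*n + 21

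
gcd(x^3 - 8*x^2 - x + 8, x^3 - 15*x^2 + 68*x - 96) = x - 8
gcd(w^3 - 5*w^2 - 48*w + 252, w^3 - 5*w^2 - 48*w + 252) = w^3 - 5*w^2 - 48*w + 252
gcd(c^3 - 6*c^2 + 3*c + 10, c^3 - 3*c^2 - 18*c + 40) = c^2 - 7*c + 10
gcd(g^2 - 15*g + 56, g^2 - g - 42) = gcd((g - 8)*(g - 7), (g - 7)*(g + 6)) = g - 7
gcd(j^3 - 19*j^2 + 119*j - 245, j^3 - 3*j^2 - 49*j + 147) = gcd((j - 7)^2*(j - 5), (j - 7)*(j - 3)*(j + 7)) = j - 7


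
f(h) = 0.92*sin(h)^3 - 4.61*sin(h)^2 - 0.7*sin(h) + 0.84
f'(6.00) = 2.01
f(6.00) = 0.66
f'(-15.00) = -4.91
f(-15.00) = -0.91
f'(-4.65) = 0.45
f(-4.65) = -3.54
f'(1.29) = -1.94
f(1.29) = -3.27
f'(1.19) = -2.56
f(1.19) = -3.05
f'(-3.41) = 2.85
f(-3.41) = 0.35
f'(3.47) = -2.42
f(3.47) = 0.56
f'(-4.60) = 0.80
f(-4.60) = -3.50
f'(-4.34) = 2.51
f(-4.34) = -3.07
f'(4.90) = 2.06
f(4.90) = -3.79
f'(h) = 2.76*sin(h)^2*cos(h) - 9.22*sin(h)*cos(h) - 0.7*cos(h)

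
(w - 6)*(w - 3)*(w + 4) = w^3 - 5*w^2 - 18*w + 72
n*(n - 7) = n^2 - 7*n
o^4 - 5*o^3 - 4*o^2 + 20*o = o*(o - 5)*(o - 2)*(o + 2)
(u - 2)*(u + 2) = u^2 - 4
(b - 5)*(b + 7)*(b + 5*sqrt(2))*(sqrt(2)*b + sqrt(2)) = sqrt(2)*b^4 + 3*sqrt(2)*b^3 + 10*b^3 - 33*sqrt(2)*b^2 + 30*b^2 - 330*b - 35*sqrt(2)*b - 350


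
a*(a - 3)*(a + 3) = a^3 - 9*a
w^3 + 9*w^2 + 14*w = w*(w + 2)*(w + 7)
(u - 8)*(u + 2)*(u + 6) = u^3 - 52*u - 96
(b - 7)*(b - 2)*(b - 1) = b^3 - 10*b^2 + 23*b - 14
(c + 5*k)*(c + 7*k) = c^2 + 12*c*k + 35*k^2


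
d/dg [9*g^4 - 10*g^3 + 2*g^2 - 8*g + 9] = 36*g^3 - 30*g^2 + 4*g - 8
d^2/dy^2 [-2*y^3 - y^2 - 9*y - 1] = -12*y - 2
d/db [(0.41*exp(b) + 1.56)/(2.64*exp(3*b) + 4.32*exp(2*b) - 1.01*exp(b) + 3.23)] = (-2.1648*exp(3*b) - 14.1264*exp(2*b) - 13.4784*exp(b) + 2.8999)*exp(b)/(6.9696*exp(6*b) + 22.8096*exp(5*b) + 13.3296*exp(4*b) + 8.328*exp(3*b) + 28.9273*exp(2*b) - 6.5246*exp(b) + 10.4329)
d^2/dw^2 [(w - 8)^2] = 2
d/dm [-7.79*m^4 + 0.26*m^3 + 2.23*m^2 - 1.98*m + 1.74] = -31.16*m^3 + 0.78*m^2 + 4.46*m - 1.98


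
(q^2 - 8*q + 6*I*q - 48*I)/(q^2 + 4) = (q^2 + q*(-8 + 6*I) - 48*I)/(q^2 + 4)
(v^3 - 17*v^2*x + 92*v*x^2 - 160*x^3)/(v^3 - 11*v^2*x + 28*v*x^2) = (-v^2 + 13*v*x - 40*x^2)/(v*(-v + 7*x))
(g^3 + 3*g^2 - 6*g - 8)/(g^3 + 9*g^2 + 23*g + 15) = (g^2 + 2*g - 8)/(g^2 + 8*g + 15)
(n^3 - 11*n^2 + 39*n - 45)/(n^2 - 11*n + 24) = (n^2 - 8*n + 15)/(n - 8)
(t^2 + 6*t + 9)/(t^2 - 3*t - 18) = (t + 3)/(t - 6)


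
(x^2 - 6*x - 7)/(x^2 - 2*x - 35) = (x + 1)/(x + 5)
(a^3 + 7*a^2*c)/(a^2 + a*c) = a*(a + 7*c)/(a + c)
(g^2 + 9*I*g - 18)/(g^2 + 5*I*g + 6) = (g + 3*I)/(g - I)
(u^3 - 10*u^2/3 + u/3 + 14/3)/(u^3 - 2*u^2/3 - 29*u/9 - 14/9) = 3*(u - 2)/(3*u + 2)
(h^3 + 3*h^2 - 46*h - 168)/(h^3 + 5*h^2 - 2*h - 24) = (h^2 - h - 42)/(h^2 + h - 6)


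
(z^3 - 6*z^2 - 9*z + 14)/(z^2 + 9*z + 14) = (z^2 - 8*z + 7)/(z + 7)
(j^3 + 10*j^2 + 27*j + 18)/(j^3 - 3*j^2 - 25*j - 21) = (j + 6)/(j - 7)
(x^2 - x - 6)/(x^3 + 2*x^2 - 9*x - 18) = 1/(x + 3)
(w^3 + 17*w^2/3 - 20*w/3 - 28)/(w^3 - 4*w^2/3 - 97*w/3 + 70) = (w + 2)/(w - 5)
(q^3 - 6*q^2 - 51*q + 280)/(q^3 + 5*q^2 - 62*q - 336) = (q - 5)/(q + 6)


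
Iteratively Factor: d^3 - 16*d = (d + 4)*(d^2 - 4*d) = d*(d + 4)*(d - 4)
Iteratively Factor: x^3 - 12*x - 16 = (x + 2)*(x^2 - 2*x - 8) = (x - 4)*(x + 2)*(x + 2)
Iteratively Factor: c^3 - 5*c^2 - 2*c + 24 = (c + 2)*(c^2 - 7*c + 12) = (c - 4)*(c + 2)*(c - 3)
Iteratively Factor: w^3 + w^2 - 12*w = (w + 4)*(w^2 - 3*w) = w*(w + 4)*(w - 3)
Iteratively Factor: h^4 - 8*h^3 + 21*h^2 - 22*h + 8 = (h - 1)*(h^3 - 7*h^2 + 14*h - 8) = (h - 4)*(h - 1)*(h^2 - 3*h + 2) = (h - 4)*(h - 2)*(h - 1)*(h - 1)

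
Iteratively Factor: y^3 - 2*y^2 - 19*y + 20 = (y - 5)*(y^2 + 3*y - 4) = (y - 5)*(y - 1)*(y + 4)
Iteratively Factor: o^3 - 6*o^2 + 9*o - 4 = (o - 4)*(o^2 - 2*o + 1) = (o - 4)*(o - 1)*(o - 1)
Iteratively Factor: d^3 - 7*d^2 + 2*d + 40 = (d - 5)*(d^2 - 2*d - 8) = (d - 5)*(d - 4)*(d + 2)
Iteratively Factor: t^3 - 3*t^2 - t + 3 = (t - 3)*(t^2 - 1) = (t - 3)*(t - 1)*(t + 1)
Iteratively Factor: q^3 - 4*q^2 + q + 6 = (q - 3)*(q^2 - q - 2) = (q - 3)*(q + 1)*(q - 2)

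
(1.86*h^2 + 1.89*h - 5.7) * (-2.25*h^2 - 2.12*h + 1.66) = -4.185*h^4 - 8.1957*h^3 + 11.9058*h^2 + 15.2214*h - 9.462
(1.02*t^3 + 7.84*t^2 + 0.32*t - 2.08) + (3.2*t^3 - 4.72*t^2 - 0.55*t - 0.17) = 4.22*t^3 + 3.12*t^2 - 0.23*t - 2.25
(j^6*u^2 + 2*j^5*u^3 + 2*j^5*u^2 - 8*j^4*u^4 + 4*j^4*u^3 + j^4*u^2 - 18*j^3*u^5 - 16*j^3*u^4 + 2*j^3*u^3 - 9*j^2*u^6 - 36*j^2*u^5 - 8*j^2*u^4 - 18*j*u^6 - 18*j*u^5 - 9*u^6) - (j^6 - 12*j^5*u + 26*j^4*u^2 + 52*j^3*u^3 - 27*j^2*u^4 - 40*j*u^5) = j^6*u^2 - j^6 + 2*j^5*u^3 + 2*j^5*u^2 + 12*j^5*u - 8*j^4*u^4 + 4*j^4*u^3 - 25*j^4*u^2 - 18*j^3*u^5 - 16*j^3*u^4 - 50*j^3*u^3 - 9*j^2*u^6 - 36*j^2*u^5 + 19*j^2*u^4 - 18*j*u^6 + 22*j*u^5 - 9*u^6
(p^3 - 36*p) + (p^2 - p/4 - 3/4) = p^3 + p^2 - 145*p/4 - 3/4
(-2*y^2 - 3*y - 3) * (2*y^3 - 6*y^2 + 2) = -4*y^5 + 6*y^4 + 12*y^3 + 14*y^2 - 6*y - 6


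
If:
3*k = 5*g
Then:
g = 3*k/5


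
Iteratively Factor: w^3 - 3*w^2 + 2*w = (w)*(w^2 - 3*w + 2) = w*(w - 2)*(w - 1)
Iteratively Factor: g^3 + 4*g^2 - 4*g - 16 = (g - 2)*(g^2 + 6*g + 8) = (g - 2)*(g + 2)*(g + 4)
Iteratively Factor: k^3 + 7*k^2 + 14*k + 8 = (k + 4)*(k^2 + 3*k + 2) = (k + 2)*(k + 4)*(k + 1)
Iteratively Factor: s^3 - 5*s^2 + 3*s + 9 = (s - 3)*(s^2 - 2*s - 3) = (s - 3)*(s + 1)*(s - 3)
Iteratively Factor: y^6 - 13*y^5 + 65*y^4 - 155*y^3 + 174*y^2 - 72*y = (y - 4)*(y^5 - 9*y^4 + 29*y^3 - 39*y^2 + 18*y) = y*(y - 4)*(y^4 - 9*y^3 + 29*y^2 - 39*y + 18) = y*(y - 4)*(y - 3)*(y^3 - 6*y^2 + 11*y - 6) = y*(y - 4)*(y - 3)*(y - 2)*(y^2 - 4*y + 3) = y*(y - 4)*(y - 3)^2*(y - 2)*(y - 1)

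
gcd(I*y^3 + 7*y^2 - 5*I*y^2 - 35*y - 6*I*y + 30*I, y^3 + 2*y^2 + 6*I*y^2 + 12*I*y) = 1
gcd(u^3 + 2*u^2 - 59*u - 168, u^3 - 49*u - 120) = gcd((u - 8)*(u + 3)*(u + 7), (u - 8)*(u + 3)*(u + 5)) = u^2 - 5*u - 24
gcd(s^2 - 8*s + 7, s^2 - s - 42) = s - 7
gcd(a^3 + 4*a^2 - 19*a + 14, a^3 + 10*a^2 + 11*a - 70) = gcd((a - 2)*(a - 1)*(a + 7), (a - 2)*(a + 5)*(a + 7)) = a^2 + 5*a - 14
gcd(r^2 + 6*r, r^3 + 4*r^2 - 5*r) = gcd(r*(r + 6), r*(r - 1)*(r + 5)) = r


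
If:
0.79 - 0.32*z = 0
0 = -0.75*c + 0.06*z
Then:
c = 0.20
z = 2.47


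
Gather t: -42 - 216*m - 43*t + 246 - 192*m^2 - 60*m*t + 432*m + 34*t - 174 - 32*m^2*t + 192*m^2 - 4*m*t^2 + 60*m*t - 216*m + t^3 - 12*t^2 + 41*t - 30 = t^3 + t^2*(-4*m - 12) + t*(32 - 32*m^2)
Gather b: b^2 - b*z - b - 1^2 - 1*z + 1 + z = b^2 + b*(-z - 1)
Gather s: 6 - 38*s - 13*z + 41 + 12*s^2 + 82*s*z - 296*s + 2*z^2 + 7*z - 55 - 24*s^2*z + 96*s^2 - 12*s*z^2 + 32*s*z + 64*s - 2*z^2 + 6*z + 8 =s^2*(108 - 24*z) + s*(-12*z^2 + 114*z - 270)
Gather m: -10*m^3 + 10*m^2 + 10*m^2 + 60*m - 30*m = -10*m^3 + 20*m^2 + 30*m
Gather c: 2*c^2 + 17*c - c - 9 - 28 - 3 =2*c^2 + 16*c - 40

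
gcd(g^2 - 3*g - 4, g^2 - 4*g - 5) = g + 1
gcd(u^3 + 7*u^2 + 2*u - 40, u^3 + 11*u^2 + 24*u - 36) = 1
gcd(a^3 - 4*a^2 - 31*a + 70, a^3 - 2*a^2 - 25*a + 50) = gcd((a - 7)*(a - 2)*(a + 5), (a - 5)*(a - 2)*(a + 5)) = a^2 + 3*a - 10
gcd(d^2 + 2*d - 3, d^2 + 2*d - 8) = 1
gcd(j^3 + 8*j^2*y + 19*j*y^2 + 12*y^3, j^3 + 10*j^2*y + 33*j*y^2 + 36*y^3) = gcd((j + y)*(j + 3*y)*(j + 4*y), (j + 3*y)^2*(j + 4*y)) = j^2 + 7*j*y + 12*y^2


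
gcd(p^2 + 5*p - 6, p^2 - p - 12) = 1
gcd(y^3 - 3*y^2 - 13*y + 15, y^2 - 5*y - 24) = y + 3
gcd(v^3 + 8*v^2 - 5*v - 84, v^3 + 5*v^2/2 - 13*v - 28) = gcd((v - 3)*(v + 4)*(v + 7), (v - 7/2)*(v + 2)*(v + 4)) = v + 4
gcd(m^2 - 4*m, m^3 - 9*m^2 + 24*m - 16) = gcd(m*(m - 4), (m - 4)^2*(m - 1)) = m - 4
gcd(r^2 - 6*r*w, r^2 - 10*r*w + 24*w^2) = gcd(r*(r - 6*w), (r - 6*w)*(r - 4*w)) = r - 6*w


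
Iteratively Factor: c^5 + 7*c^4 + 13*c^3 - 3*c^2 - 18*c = (c + 3)*(c^4 + 4*c^3 + c^2 - 6*c) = (c - 1)*(c + 3)*(c^3 + 5*c^2 + 6*c) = (c - 1)*(c + 2)*(c + 3)*(c^2 + 3*c) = c*(c - 1)*(c + 2)*(c + 3)*(c + 3)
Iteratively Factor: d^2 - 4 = (d + 2)*(d - 2)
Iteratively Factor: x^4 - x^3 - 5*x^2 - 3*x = (x - 3)*(x^3 + 2*x^2 + x) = (x - 3)*(x + 1)*(x^2 + x) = (x - 3)*(x + 1)^2*(x)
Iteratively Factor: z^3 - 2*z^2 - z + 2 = (z - 2)*(z^2 - 1) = (z - 2)*(z + 1)*(z - 1)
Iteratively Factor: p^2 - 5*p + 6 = (p - 2)*(p - 3)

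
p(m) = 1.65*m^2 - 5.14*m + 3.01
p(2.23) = -0.25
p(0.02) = 2.91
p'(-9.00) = -34.84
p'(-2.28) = -12.66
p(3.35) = 4.31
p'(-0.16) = -5.67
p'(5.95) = 14.50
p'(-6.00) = -24.94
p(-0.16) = 3.87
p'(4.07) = 8.29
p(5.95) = 30.84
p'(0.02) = -5.07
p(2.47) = 0.38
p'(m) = 3.3*m - 5.14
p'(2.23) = 2.22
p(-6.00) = 93.25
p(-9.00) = 182.92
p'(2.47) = 3.01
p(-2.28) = 23.31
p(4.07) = 9.42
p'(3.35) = 5.92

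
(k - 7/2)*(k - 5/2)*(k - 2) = k^3 - 8*k^2 + 83*k/4 - 35/2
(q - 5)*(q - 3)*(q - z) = q^3 - q^2*z - 8*q^2 + 8*q*z + 15*q - 15*z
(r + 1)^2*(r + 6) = r^3 + 8*r^2 + 13*r + 6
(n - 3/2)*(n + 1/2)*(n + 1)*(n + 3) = n^4 + 3*n^3 - 7*n^2/4 - 6*n - 9/4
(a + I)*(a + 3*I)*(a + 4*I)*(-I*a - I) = -I*a^4 + 8*a^3 - I*a^3 + 8*a^2 + 19*I*a^2 - 12*a + 19*I*a - 12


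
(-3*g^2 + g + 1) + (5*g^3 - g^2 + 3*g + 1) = 5*g^3 - 4*g^2 + 4*g + 2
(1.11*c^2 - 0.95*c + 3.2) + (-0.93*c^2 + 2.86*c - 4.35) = 0.18*c^2 + 1.91*c - 1.15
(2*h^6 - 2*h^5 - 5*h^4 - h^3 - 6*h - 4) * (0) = 0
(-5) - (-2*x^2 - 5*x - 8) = 2*x^2 + 5*x + 3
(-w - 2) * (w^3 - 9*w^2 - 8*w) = -w^4 + 7*w^3 + 26*w^2 + 16*w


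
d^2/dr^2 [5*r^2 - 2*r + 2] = 10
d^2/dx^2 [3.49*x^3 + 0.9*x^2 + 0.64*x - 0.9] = 20.94*x + 1.8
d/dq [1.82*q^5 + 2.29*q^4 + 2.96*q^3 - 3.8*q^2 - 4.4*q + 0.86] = 9.1*q^4 + 9.16*q^3 + 8.88*q^2 - 7.6*q - 4.4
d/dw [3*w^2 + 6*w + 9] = 6*w + 6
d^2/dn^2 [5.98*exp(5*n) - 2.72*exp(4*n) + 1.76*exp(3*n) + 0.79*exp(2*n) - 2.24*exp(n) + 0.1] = (149.5*exp(4*n) - 43.52*exp(3*n) + 15.84*exp(2*n) + 3.16*exp(n) - 2.24)*exp(n)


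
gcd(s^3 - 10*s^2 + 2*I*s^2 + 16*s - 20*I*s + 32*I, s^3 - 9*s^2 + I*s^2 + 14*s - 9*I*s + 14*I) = s - 2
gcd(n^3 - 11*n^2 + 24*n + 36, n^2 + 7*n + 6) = n + 1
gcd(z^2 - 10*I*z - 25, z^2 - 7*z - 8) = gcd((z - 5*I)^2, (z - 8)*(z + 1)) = 1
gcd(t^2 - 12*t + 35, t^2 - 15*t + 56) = t - 7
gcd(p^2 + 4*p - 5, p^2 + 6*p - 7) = p - 1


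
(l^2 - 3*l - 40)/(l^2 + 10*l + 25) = (l - 8)/(l + 5)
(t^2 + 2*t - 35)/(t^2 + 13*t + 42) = (t - 5)/(t + 6)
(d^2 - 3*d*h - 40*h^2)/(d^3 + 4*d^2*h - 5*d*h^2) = (d - 8*h)/(d*(d - h))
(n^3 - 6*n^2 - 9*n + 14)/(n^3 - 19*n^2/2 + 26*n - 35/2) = 2*(n^2 - 5*n - 14)/(2*n^2 - 17*n + 35)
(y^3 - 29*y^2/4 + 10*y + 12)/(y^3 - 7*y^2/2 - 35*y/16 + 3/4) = 4*(y - 4)/(4*y - 1)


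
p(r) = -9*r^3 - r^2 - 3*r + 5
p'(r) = -27*r^2 - 2*r - 3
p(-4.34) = 734.90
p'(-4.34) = -502.88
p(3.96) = -581.45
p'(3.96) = -434.32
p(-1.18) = 21.93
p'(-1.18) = -38.23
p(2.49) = -147.61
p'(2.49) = -175.38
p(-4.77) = 973.34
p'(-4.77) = -607.79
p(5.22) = -1318.04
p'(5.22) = -749.15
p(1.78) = -54.27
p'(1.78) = -92.11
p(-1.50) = 37.62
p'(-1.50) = -60.75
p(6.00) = -1993.00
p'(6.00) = -987.00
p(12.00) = -15727.00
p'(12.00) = -3915.00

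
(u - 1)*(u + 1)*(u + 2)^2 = u^4 + 4*u^3 + 3*u^2 - 4*u - 4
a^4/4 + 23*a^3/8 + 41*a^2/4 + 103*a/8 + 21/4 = (a/4 + 1/4)*(a + 1)*(a + 7/2)*(a + 6)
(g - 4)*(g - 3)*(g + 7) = g^3 - 37*g + 84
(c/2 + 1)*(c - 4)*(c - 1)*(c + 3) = c^4/2 - 15*c^2/2 - 5*c + 12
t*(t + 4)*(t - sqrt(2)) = t^3 - sqrt(2)*t^2 + 4*t^2 - 4*sqrt(2)*t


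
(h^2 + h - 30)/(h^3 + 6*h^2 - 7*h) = (h^2 + h - 30)/(h*(h^2 + 6*h - 7))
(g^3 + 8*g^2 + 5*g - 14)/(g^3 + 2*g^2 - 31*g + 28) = (g + 2)/(g - 4)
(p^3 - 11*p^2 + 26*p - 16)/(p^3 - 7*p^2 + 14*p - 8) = (p - 8)/(p - 4)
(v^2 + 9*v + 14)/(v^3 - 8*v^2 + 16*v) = (v^2 + 9*v + 14)/(v*(v^2 - 8*v + 16))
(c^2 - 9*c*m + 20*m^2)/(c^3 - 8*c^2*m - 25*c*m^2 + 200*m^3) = (c - 4*m)/(c^2 - 3*c*m - 40*m^2)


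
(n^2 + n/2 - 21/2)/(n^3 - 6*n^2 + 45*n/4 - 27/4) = 2*(2*n + 7)/(4*n^2 - 12*n + 9)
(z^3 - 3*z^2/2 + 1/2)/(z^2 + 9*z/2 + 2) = (z^2 - 2*z + 1)/(z + 4)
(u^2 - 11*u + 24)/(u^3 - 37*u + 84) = (u - 8)/(u^2 + 3*u - 28)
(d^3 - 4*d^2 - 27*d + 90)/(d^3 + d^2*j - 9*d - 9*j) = (d^2 - d - 30)/(d^2 + d*j + 3*d + 3*j)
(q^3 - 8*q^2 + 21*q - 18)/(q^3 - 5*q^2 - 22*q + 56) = (q^2 - 6*q + 9)/(q^2 - 3*q - 28)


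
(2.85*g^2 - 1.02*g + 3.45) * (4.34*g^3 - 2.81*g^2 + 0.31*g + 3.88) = 12.369*g^5 - 12.4353*g^4 + 18.7227*g^3 + 1.0473*g^2 - 2.8881*g + 13.386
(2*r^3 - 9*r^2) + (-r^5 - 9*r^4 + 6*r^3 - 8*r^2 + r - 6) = -r^5 - 9*r^4 + 8*r^3 - 17*r^2 + r - 6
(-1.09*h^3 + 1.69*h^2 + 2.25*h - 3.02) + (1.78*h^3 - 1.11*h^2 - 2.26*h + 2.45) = 0.69*h^3 + 0.58*h^2 - 0.00999999999999979*h - 0.57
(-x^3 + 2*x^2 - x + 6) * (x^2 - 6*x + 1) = -x^5 + 8*x^4 - 14*x^3 + 14*x^2 - 37*x + 6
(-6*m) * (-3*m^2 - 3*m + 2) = 18*m^3 + 18*m^2 - 12*m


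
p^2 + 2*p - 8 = (p - 2)*(p + 4)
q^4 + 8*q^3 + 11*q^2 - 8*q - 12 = (q - 1)*(q + 1)*(q + 2)*(q + 6)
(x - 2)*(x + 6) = x^2 + 4*x - 12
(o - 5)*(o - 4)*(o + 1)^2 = o^4 - 7*o^3 + 3*o^2 + 31*o + 20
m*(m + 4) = m^2 + 4*m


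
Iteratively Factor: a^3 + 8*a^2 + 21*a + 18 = (a + 3)*(a^2 + 5*a + 6) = (a + 2)*(a + 3)*(a + 3)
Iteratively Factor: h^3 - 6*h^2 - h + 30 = (h - 3)*(h^2 - 3*h - 10) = (h - 3)*(h + 2)*(h - 5)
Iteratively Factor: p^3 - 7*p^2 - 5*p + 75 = (p + 3)*(p^2 - 10*p + 25) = (p - 5)*(p + 3)*(p - 5)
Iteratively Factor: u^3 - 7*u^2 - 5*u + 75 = (u - 5)*(u^2 - 2*u - 15) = (u - 5)*(u + 3)*(u - 5)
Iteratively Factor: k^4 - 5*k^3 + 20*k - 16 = (k - 1)*(k^3 - 4*k^2 - 4*k + 16) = (k - 1)*(k + 2)*(k^2 - 6*k + 8) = (k - 4)*(k - 1)*(k + 2)*(k - 2)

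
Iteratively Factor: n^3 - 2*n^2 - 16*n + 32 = (n + 4)*(n^2 - 6*n + 8) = (n - 2)*(n + 4)*(n - 4)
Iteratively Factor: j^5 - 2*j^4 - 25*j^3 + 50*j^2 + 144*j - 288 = (j - 2)*(j^4 - 25*j^2 + 144) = (j - 2)*(j + 4)*(j^3 - 4*j^2 - 9*j + 36) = (j - 2)*(j + 3)*(j + 4)*(j^2 - 7*j + 12) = (j - 3)*(j - 2)*(j + 3)*(j + 4)*(j - 4)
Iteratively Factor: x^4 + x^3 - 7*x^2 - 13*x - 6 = (x + 2)*(x^3 - x^2 - 5*x - 3) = (x - 3)*(x + 2)*(x^2 + 2*x + 1) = (x - 3)*(x + 1)*(x + 2)*(x + 1)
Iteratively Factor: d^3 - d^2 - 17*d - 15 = (d + 3)*(d^2 - 4*d - 5) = (d + 1)*(d + 3)*(d - 5)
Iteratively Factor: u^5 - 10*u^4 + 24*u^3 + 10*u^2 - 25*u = (u)*(u^4 - 10*u^3 + 24*u^2 + 10*u - 25) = u*(u + 1)*(u^3 - 11*u^2 + 35*u - 25) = u*(u - 1)*(u + 1)*(u^2 - 10*u + 25) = u*(u - 5)*(u - 1)*(u + 1)*(u - 5)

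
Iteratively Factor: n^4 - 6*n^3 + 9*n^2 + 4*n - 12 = (n - 2)*(n^3 - 4*n^2 + n + 6) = (n - 3)*(n - 2)*(n^2 - n - 2) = (n - 3)*(n - 2)^2*(n + 1)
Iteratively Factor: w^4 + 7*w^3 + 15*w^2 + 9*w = (w + 3)*(w^3 + 4*w^2 + 3*w) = w*(w + 3)*(w^2 + 4*w + 3) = w*(w + 3)^2*(w + 1)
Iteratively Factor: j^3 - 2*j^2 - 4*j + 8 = (j + 2)*(j^2 - 4*j + 4) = (j - 2)*(j + 2)*(j - 2)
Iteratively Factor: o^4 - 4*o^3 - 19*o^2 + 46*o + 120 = (o + 2)*(o^3 - 6*o^2 - 7*o + 60) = (o + 2)*(o + 3)*(o^2 - 9*o + 20) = (o - 4)*(o + 2)*(o + 3)*(o - 5)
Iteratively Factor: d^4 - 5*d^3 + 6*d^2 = (d - 3)*(d^3 - 2*d^2) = d*(d - 3)*(d^2 - 2*d) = d*(d - 3)*(d - 2)*(d)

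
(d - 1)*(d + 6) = d^2 + 5*d - 6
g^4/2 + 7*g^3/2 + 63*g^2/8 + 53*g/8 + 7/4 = (g/2 + 1)*(g + 1/2)*(g + 1)*(g + 7/2)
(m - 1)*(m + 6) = m^2 + 5*m - 6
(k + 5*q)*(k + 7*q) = k^2 + 12*k*q + 35*q^2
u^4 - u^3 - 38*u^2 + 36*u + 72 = (u - 6)*(u - 2)*(u + 1)*(u + 6)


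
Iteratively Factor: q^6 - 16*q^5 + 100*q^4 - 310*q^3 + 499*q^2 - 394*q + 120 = (q - 2)*(q^5 - 14*q^4 + 72*q^3 - 166*q^2 + 167*q - 60) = (q - 5)*(q - 2)*(q^4 - 9*q^3 + 27*q^2 - 31*q + 12) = (q - 5)*(q - 2)*(q - 1)*(q^3 - 8*q^2 + 19*q - 12) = (q - 5)*(q - 2)*(q - 1)^2*(q^2 - 7*q + 12) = (q - 5)*(q - 4)*(q - 2)*(q - 1)^2*(q - 3)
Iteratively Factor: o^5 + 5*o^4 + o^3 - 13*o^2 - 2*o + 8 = (o + 4)*(o^4 + o^3 - 3*o^2 - o + 2) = (o + 1)*(o + 4)*(o^3 - 3*o + 2) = (o + 1)*(o + 2)*(o + 4)*(o^2 - 2*o + 1) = (o - 1)*(o + 1)*(o + 2)*(o + 4)*(o - 1)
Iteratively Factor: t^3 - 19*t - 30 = (t + 2)*(t^2 - 2*t - 15) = (t - 5)*(t + 2)*(t + 3)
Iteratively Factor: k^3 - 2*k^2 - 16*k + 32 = (k - 2)*(k^2 - 16) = (k - 2)*(k + 4)*(k - 4)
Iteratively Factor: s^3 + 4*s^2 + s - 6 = (s - 1)*(s^2 + 5*s + 6) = (s - 1)*(s + 3)*(s + 2)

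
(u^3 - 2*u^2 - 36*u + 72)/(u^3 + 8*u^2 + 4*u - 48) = (u - 6)/(u + 4)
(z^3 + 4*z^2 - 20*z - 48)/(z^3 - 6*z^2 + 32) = (z + 6)/(z - 4)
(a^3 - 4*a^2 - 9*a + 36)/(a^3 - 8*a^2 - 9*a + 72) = (a - 4)/(a - 8)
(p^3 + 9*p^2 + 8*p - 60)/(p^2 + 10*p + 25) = (p^2 + 4*p - 12)/(p + 5)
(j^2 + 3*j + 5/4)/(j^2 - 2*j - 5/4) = (2*j + 5)/(2*j - 5)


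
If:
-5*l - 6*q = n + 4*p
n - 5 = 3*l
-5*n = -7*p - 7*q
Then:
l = -7*q/58 - 135/116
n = 175/116 - 21*q/58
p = 125/116 - 73*q/58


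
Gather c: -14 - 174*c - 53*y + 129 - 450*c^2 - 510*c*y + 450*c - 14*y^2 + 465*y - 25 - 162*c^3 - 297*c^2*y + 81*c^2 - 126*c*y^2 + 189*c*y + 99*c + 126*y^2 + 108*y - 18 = -162*c^3 + c^2*(-297*y - 369) + c*(-126*y^2 - 321*y + 375) + 112*y^2 + 520*y + 72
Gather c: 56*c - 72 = 56*c - 72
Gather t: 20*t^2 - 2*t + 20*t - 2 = 20*t^2 + 18*t - 2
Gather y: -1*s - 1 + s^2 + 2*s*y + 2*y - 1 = s^2 - s + y*(2*s + 2) - 2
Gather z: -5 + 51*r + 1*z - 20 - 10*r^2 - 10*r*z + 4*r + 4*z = -10*r^2 + 55*r + z*(5 - 10*r) - 25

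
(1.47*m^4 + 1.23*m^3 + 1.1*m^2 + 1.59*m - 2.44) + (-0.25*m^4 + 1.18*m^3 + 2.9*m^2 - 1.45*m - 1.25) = 1.22*m^4 + 2.41*m^3 + 4.0*m^2 + 0.14*m - 3.69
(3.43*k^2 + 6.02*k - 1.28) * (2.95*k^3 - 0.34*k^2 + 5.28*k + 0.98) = 10.1185*k^5 + 16.5928*k^4 + 12.2876*k^3 + 35.5822*k^2 - 0.858800000000001*k - 1.2544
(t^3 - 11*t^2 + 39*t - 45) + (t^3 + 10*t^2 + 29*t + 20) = 2*t^3 - t^2 + 68*t - 25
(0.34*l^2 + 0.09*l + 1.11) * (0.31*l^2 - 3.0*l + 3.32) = 0.1054*l^4 - 0.9921*l^3 + 1.2029*l^2 - 3.0312*l + 3.6852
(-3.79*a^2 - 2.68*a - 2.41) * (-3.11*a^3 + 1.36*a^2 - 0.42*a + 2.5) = 11.7869*a^5 + 3.1804*a^4 + 5.4421*a^3 - 11.627*a^2 - 5.6878*a - 6.025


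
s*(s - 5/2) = s^2 - 5*s/2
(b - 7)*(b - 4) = b^2 - 11*b + 28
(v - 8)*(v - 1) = v^2 - 9*v + 8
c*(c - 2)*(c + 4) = c^3 + 2*c^2 - 8*c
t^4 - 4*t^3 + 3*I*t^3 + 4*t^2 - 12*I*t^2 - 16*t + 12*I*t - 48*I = (t - 4)*(t - 2*I)*(t + 2*I)*(t + 3*I)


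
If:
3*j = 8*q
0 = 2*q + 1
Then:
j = -4/3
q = -1/2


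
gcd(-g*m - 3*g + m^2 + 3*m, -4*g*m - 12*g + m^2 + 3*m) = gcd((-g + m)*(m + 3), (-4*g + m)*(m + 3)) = m + 3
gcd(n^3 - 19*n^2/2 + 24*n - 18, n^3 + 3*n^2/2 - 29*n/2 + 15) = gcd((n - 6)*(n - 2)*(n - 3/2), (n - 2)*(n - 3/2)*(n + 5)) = n^2 - 7*n/2 + 3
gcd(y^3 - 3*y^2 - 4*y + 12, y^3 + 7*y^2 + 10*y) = y + 2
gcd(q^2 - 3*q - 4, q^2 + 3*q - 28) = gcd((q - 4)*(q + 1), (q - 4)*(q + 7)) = q - 4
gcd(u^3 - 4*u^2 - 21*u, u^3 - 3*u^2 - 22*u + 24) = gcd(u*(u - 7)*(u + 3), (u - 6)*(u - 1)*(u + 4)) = 1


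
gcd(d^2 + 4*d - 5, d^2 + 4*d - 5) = d^2 + 4*d - 5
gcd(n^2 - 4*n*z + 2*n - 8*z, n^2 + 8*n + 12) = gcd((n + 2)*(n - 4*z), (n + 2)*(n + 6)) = n + 2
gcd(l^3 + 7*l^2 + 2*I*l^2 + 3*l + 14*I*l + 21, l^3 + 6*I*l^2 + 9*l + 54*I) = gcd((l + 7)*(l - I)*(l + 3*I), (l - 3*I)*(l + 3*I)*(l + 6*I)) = l + 3*I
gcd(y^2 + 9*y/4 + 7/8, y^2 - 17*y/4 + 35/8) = 1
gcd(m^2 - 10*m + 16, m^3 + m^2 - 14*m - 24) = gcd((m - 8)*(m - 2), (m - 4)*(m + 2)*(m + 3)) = 1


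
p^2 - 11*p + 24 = (p - 8)*(p - 3)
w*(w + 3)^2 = w^3 + 6*w^2 + 9*w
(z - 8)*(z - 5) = z^2 - 13*z + 40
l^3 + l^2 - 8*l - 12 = (l - 3)*(l + 2)^2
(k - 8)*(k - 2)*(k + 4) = k^3 - 6*k^2 - 24*k + 64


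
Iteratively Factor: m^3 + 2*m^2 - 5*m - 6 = (m + 1)*(m^2 + m - 6) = (m - 2)*(m + 1)*(m + 3)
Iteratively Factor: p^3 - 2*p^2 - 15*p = (p - 5)*(p^2 + 3*p) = (p - 5)*(p + 3)*(p)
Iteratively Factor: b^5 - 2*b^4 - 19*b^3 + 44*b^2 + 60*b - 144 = (b + 2)*(b^4 - 4*b^3 - 11*b^2 + 66*b - 72) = (b - 2)*(b + 2)*(b^3 - 2*b^2 - 15*b + 36) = (b - 3)*(b - 2)*(b + 2)*(b^2 + b - 12) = (b - 3)*(b - 2)*(b + 2)*(b + 4)*(b - 3)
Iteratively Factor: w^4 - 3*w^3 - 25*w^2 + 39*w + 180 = (w + 3)*(w^3 - 6*w^2 - 7*w + 60) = (w + 3)^2*(w^2 - 9*w + 20) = (w - 4)*(w + 3)^2*(w - 5)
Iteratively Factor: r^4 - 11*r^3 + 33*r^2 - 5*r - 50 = (r - 2)*(r^3 - 9*r^2 + 15*r + 25) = (r - 5)*(r - 2)*(r^2 - 4*r - 5) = (r - 5)*(r - 2)*(r + 1)*(r - 5)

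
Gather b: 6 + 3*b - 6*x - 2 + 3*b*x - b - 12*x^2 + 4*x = b*(3*x + 2) - 12*x^2 - 2*x + 4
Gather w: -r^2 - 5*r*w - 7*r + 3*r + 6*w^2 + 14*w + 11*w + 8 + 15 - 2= -r^2 - 4*r + 6*w^2 + w*(25 - 5*r) + 21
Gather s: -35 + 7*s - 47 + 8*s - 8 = 15*s - 90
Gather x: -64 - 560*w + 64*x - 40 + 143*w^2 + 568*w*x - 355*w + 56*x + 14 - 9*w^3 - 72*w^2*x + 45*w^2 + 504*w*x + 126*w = -9*w^3 + 188*w^2 - 789*w + x*(-72*w^2 + 1072*w + 120) - 90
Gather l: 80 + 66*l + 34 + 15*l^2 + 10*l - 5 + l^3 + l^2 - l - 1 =l^3 + 16*l^2 + 75*l + 108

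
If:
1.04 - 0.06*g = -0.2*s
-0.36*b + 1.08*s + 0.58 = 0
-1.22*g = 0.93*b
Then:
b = -8.30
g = 6.32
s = -3.30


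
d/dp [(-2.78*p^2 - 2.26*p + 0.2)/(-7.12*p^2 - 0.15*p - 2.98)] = (-15.6742*p^2 + 19.4168*p + 6.7648)/(50.6944*p^4 + 2.136*p^3 + 42.4577*p^2 + 0.894*p + 8.8804)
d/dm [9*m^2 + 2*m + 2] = 18*m + 2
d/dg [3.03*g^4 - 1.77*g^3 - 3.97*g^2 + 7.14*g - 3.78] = 12.12*g^3 - 5.31*g^2 - 7.94*g + 7.14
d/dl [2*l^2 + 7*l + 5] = 4*l + 7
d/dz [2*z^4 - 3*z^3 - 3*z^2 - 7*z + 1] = 8*z^3 - 9*z^2 - 6*z - 7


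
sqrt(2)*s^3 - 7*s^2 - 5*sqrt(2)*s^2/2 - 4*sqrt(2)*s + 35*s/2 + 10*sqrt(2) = (s - 5/2)*(s - 4*sqrt(2))*(sqrt(2)*s + 1)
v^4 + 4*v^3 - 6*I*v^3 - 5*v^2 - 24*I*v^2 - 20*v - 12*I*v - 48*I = (v + 4)*(v - 4*I)*(v - 3*I)*(v + I)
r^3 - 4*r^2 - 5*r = r*(r - 5)*(r + 1)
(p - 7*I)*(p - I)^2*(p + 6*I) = p^4 - 3*I*p^3 + 39*p^2 - 83*I*p - 42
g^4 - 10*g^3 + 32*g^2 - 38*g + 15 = (g - 5)*(g - 3)*(g - 1)^2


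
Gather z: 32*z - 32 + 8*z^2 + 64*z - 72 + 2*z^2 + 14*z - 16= 10*z^2 + 110*z - 120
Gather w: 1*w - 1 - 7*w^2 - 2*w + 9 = -7*w^2 - w + 8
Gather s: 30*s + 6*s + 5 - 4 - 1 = 36*s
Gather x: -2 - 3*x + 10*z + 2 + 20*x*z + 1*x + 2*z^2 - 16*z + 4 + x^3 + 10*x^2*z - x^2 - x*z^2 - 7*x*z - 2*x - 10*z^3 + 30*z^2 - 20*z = x^3 + x^2*(10*z - 1) + x*(-z^2 + 13*z - 4) - 10*z^3 + 32*z^2 - 26*z + 4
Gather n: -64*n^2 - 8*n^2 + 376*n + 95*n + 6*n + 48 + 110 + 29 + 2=-72*n^2 + 477*n + 189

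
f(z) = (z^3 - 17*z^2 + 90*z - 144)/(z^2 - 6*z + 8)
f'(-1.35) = -0.21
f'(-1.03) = -0.47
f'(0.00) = -2.25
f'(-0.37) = -1.35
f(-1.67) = -16.65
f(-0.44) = -17.26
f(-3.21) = -17.07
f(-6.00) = -18.90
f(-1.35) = -16.68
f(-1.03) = -16.79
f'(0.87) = -8.81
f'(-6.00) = 0.77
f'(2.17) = -415.42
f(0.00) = -18.00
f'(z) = (6 - 2*z)*(z^3 - 17*z^2 + 90*z - 144)/(z^2 - 6*z + 8)^2 + (3*z^2 - 34*z + 90)/(z^2 - 6*z + 8)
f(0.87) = -22.03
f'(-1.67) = -0.02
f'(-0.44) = -1.22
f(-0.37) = -17.35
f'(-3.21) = 0.48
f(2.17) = 59.57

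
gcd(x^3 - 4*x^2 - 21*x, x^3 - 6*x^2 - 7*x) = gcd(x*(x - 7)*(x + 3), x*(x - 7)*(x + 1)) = x^2 - 7*x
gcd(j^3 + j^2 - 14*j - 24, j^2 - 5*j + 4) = j - 4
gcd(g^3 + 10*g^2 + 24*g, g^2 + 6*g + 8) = g + 4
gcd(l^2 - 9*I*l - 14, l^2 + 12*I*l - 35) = 1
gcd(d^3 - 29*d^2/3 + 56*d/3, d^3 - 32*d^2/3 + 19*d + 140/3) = d - 7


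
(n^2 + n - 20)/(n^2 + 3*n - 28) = (n + 5)/(n + 7)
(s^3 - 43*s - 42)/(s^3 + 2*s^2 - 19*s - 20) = (s^2 - s - 42)/(s^2 + s - 20)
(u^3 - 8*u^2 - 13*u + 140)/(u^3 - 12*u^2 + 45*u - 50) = (u^2 - 3*u - 28)/(u^2 - 7*u + 10)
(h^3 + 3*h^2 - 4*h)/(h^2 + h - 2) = h*(h + 4)/(h + 2)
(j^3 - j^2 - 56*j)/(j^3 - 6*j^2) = (j^2 - j - 56)/(j*(j - 6))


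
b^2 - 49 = (b - 7)*(b + 7)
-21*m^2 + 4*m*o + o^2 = (-3*m + o)*(7*m + o)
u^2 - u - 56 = (u - 8)*(u + 7)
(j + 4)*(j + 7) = j^2 + 11*j + 28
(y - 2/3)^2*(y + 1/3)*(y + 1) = y^4 - y^2 + 4*y/27 + 4/27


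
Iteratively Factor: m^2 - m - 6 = (m + 2)*(m - 3)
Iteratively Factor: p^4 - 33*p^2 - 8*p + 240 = (p + 4)*(p^3 - 4*p^2 - 17*p + 60) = (p - 3)*(p + 4)*(p^2 - p - 20) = (p - 3)*(p + 4)^2*(p - 5)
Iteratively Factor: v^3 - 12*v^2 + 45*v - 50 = (v - 5)*(v^2 - 7*v + 10) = (v - 5)*(v - 2)*(v - 5)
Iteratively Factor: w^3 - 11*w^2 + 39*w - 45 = (w - 5)*(w^2 - 6*w + 9) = (w - 5)*(w - 3)*(w - 3)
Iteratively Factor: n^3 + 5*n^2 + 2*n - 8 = (n - 1)*(n^2 + 6*n + 8) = (n - 1)*(n + 4)*(n + 2)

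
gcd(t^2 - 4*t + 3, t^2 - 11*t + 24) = t - 3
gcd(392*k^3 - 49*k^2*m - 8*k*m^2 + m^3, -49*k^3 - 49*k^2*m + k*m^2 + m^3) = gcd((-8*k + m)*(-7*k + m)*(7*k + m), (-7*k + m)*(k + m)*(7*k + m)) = 49*k^2 - m^2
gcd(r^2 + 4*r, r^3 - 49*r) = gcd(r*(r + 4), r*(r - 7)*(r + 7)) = r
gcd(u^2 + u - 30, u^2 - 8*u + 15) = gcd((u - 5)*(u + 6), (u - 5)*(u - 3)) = u - 5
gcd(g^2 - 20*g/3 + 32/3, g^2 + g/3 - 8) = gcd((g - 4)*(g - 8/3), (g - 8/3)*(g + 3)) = g - 8/3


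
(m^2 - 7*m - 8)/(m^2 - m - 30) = (-m^2 + 7*m + 8)/(-m^2 + m + 30)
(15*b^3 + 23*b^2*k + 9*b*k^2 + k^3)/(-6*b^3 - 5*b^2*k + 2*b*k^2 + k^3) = (-5*b - k)/(2*b - k)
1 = 1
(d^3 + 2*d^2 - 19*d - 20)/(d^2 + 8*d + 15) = (d^2 - 3*d - 4)/(d + 3)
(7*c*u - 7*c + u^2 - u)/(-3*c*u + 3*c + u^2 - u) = (7*c + u)/(-3*c + u)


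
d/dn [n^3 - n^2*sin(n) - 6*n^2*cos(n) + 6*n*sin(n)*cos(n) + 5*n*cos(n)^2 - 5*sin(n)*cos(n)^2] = 6*n^2*sin(n) - n^2*cos(n) + 3*n^2 - 2*n*sin(n) - 5*n*sin(2*n) - 12*n*cos(n) + 6*n*cos(2*n) + 3*sin(2*n) - 5*cos(n)/4 + 5*cos(2*n)/2 - 15*cos(3*n)/4 + 5/2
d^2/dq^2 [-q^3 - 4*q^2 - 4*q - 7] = -6*q - 8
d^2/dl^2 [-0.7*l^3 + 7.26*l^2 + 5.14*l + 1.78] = 14.52 - 4.2*l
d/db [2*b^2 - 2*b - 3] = 4*b - 2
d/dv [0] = 0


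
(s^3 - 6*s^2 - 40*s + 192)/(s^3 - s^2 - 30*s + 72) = (s - 8)/(s - 3)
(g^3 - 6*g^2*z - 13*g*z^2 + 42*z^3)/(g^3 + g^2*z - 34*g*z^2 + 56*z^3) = (-g^2 + 4*g*z + 21*z^2)/(-g^2 - 3*g*z + 28*z^2)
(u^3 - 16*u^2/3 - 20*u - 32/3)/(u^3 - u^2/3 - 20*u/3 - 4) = (u - 8)/(u - 3)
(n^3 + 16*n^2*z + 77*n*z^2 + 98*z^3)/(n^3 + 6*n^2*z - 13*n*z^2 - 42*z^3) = (-n - 7*z)/(-n + 3*z)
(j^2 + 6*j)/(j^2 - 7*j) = (j + 6)/(j - 7)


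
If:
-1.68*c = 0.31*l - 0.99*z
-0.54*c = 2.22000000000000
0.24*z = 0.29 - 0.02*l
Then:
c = -4.11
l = 20.64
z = -0.51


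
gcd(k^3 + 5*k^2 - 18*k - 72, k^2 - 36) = k + 6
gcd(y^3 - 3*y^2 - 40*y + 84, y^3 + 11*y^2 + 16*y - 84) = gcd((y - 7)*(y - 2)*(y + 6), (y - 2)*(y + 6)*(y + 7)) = y^2 + 4*y - 12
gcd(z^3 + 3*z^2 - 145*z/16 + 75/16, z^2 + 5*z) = z + 5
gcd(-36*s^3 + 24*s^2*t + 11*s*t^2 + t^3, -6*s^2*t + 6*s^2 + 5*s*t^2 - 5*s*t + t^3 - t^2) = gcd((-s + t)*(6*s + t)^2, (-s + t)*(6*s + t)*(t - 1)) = 6*s^2 - 5*s*t - t^2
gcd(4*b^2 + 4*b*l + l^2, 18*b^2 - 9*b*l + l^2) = 1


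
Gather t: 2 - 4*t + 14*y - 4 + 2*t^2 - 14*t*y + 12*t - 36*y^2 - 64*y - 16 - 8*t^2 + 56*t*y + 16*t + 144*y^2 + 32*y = -6*t^2 + t*(42*y + 24) + 108*y^2 - 18*y - 18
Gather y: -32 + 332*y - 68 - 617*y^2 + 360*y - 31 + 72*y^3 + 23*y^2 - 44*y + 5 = 72*y^3 - 594*y^2 + 648*y - 126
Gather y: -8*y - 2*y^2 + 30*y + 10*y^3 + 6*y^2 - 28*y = 10*y^3 + 4*y^2 - 6*y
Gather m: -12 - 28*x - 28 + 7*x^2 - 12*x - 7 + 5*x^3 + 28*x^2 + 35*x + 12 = 5*x^3 + 35*x^2 - 5*x - 35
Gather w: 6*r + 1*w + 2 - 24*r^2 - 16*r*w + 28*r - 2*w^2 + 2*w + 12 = -24*r^2 + 34*r - 2*w^2 + w*(3 - 16*r) + 14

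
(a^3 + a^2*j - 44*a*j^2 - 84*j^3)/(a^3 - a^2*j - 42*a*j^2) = (a + 2*j)/a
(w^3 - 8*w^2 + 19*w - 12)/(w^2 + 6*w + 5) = (w^3 - 8*w^2 + 19*w - 12)/(w^2 + 6*w + 5)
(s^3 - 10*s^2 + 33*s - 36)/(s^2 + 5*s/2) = 2*(s^3 - 10*s^2 + 33*s - 36)/(s*(2*s + 5))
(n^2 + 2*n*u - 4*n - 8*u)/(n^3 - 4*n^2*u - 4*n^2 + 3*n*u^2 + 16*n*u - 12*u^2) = (n + 2*u)/(n^2 - 4*n*u + 3*u^2)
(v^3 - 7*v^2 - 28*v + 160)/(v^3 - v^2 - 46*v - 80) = (v - 4)/(v + 2)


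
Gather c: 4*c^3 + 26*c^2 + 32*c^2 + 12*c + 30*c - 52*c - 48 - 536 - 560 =4*c^3 + 58*c^2 - 10*c - 1144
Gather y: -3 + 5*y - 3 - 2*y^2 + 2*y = -2*y^2 + 7*y - 6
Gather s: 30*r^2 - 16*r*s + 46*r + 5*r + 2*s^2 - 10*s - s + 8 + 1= 30*r^2 + 51*r + 2*s^2 + s*(-16*r - 11) + 9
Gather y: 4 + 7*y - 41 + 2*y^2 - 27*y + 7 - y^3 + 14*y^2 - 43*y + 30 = -y^3 + 16*y^2 - 63*y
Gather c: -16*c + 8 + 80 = 88 - 16*c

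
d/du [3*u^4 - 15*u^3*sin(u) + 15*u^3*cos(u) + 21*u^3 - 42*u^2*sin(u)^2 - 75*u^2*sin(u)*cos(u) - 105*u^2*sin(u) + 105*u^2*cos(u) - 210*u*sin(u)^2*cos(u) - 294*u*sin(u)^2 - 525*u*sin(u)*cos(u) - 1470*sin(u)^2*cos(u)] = -15*sqrt(2)*u^3*sin(u + pi/4) + 12*u^3 - 150*u^2*sin(u) - 42*u^2*sin(2*u) - 60*u^2*cos(u) - 75*u^2*cos(2*u) + 63*u^2 - 315*u*sin(u)/2 - 369*u*sin(2*u) - 315*u*sin(3*u)/2 + 210*u*cos(u) - 483*u*cos(2*u) - 42*u + 735*sin(u)/2 - 525*sin(2*u)/2 - 2205*sin(3*u)/2 - 105*cos(u)/2 + 147*cos(2*u) + 105*cos(3*u)/2 - 147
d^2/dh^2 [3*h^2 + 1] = 6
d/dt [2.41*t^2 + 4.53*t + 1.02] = 4.82*t + 4.53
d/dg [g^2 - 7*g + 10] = 2*g - 7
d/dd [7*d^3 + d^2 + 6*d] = 21*d^2 + 2*d + 6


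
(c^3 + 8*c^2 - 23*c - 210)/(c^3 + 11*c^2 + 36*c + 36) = (c^2 + 2*c - 35)/(c^2 + 5*c + 6)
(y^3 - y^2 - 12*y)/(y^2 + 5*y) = (y^2 - y - 12)/(y + 5)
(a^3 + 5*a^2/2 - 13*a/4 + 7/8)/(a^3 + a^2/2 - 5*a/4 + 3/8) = (2*a + 7)/(2*a + 3)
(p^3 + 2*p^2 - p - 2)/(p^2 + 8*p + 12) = (p^2 - 1)/(p + 6)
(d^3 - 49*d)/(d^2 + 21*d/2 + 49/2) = 2*d*(d - 7)/(2*d + 7)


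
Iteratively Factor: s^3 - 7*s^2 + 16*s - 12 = (s - 2)*(s^2 - 5*s + 6) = (s - 3)*(s - 2)*(s - 2)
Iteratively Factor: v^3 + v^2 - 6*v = (v)*(v^2 + v - 6) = v*(v + 3)*(v - 2)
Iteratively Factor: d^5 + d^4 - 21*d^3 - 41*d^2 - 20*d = (d)*(d^4 + d^3 - 21*d^2 - 41*d - 20) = d*(d + 1)*(d^3 - 21*d - 20) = d*(d - 5)*(d + 1)*(d^2 + 5*d + 4) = d*(d - 5)*(d + 1)^2*(d + 4)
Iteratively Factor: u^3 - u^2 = (u)*(u^2 - u) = u*(u - 1)*(u)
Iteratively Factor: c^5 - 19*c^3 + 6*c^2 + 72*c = (c - 3)*(c^4 + 3*c^3 - 10*c^2 - 24*c) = (c - 3)*(c + 2)*(c^3 + c^2 - 12*c) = c*(c - 3)*(c + 2)*(c^2 + c - 12) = c*(c - 3)*(c + 2)*(c + 4)*(c - 3)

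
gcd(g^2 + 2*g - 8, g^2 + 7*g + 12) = g + 4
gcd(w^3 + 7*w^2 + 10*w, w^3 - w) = w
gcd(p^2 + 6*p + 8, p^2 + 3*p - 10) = 1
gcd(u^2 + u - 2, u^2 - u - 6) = u + 2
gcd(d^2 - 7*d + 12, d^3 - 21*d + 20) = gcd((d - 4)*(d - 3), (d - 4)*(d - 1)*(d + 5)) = d - 4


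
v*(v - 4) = v^2 - 4*v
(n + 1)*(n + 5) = n^2 + 6*n + 5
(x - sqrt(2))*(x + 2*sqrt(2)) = x^2 + sqrt(2)*x - 4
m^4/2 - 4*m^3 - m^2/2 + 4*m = m*(m/2 + 1/2)*(m - 8)*(m - 1)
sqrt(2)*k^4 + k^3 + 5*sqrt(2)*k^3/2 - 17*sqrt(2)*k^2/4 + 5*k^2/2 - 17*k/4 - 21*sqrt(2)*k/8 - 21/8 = (k - 3/2)*(k + 7/2)*(k + sqrt(2)/2)*(sqrt(2)*k + sqrt(2)/2)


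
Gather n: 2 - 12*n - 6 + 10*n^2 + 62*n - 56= 10*n^2 + 50*n - 60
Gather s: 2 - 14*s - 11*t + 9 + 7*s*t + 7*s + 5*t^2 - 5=s*(7*t - 7) + 5*t^2 - 11*t + 6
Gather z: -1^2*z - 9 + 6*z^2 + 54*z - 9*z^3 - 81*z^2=-9*z^3 - 75*z^2 + 53*z - 9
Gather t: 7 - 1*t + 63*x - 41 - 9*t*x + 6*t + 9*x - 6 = t*(5 - 9*x) + 72*x - 40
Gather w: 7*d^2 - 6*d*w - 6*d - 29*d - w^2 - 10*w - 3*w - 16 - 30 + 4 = 7*d^2 - 35*d - w^2 + w*(-6*d - 13) - 42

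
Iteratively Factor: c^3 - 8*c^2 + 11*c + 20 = (c - 5)*(c^2 - 3*c - 4) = (c - 5)*(c + 1)*(c - 4)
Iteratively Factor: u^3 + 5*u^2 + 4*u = (u)*(u^2 + 5*u + 4) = u*(u + 1)*(u + 4)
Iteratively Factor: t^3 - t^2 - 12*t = (t - 4)*(t^2 + 3*t) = (t - 4)*(t + 3)*(t)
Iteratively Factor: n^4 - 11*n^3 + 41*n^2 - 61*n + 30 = (n - 2)*(n^3 - 9*n^2 + 23*n - 15) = (n - 3)*(n - 2)*(n^2 - 6*n + 5) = (n - 3)*(n - 2)*(n - 1)*(n - 5)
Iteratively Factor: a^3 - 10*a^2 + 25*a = (a - 5)*(a^2 - 5*a) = a*(a - 5)*(a - 5)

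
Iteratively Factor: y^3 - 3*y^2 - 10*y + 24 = (y - 2)*(y^2 - y - 12) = (y - 2)*(y + 3)*(y - 4)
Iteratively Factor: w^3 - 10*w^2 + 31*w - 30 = (w - 2)*(w^2 - 8*w + 15) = (w - 5)*(w - 2)*(w - 3)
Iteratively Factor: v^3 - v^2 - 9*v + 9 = (v + 3)*(v^2 - 4*v + 3) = (v - 1)*(v + 3)*(v - 3)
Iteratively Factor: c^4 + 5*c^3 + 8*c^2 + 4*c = (c)*(c^3 + 5*c^2 + 8*c + 4) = c*(c + 2)*(c^2 + 3*c + 2) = c*(c + 2)^2*(c + 1)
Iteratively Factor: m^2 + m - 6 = (m + 3)*(m - 2)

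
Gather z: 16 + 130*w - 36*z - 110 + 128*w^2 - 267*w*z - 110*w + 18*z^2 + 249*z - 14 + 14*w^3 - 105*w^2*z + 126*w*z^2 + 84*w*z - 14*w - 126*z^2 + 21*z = 14*w^3 + 128*w^2 + 6*w + z^2*(126*w - 108) + z*(-105*w^2 - 183*w + 234) - 108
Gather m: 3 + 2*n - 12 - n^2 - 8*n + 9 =-n^2 - 6*n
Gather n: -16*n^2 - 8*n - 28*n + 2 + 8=-16*n^2 - 36*n + 10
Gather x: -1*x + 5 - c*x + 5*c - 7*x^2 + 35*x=5*c - 7*x^2 + x*(34 - c) + 5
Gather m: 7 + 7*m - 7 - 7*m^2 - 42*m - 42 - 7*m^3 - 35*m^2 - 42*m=-7*m^3 - 42*m^2 - 77*m - 42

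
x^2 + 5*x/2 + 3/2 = (x + 1)*(x + 3/2)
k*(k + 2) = k^2 + 2*k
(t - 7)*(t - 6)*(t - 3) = t^3 - 16*t^2 + 81*t - 126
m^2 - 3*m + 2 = (m - 2)*(m - 1)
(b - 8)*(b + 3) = b^2 - 5*b - 24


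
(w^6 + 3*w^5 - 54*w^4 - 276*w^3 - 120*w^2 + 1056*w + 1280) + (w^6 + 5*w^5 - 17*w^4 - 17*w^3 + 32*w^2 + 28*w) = 2*w^6 + 8*w^5 - 71*w^4 - 293*w^3 - 88*w^2 + 1084*w + 1280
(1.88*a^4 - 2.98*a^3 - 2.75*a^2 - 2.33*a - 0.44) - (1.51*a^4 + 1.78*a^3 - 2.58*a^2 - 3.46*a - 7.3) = 0.37*a^4 - 4.76*a^3 - 0.17*a^2 + 1.13*a + 6.86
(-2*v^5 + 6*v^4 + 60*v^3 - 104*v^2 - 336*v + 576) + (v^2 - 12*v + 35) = -2*v^5 + 6*v^4 + 60*v^3 - 103*v^2 - 348*v + 611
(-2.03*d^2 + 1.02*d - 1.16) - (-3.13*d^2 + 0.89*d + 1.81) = 1.1*d^2 + 0.13*d - 2.97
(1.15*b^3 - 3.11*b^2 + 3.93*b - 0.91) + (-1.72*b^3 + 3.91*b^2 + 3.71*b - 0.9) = -0.57*b^3 + 0.8*b^2 + 7.64*b - 1.81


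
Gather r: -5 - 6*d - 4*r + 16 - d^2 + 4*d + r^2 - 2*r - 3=-d^2 - 2*d + r^2 - 6*r + 8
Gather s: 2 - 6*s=2 - 6*s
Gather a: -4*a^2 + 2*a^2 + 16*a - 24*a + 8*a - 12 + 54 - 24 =18 - 2*a^2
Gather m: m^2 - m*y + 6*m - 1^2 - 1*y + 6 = m^2 + m*(6 - y) - y + 5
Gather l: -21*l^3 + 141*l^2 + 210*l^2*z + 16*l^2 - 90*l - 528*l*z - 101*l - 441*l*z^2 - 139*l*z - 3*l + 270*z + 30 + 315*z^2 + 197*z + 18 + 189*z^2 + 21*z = -21*l^3 + l^2*(210*z + 157) + l*(-441*z^2 - 667*z - 194) + 504*z^2 + 488*z + 48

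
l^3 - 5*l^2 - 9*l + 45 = (l - 5)*(l - 3)*(l + 3)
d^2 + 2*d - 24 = (d - 4)*(d + 6)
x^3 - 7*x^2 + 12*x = x*(x - 4)*(x - 3)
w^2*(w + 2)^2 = w^4 + 4*w^3 + 4*w^2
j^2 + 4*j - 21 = (j - 3)*(j + 7)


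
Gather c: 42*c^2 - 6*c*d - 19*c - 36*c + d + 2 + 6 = 42*c^2 + c*(-6*d - 55) + d + 8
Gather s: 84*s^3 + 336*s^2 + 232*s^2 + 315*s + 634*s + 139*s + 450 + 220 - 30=84*s^3 + 568*s^2 + 1088*s + 640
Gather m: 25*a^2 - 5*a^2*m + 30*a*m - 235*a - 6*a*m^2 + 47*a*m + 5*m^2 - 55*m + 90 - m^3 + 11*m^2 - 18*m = 25*a^2 - 235*a - m^3 + m^2*(16 - 6*a) + m*(-5*a^2 + 77*a - 73) + 90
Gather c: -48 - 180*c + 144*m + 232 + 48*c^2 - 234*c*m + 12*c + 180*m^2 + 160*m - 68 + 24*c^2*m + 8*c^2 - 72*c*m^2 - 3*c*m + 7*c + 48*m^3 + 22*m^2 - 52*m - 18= c^2*(24*m + 56) + c*(-72*m^2 - 237*m - 161) + 48*m^3 + 202*m^2 + 252*m + 98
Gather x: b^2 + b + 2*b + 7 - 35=b^2 + 3*b - 28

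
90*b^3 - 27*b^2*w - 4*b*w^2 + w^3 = (-6*b + w)*(-3*b + w)*(5*b + w)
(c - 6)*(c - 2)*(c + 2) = c^3 - 6*c^2 - 4*c + 24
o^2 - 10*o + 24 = (o - 6)*(o - 4)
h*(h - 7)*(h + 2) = h^3 - 5*h^2 - 14*h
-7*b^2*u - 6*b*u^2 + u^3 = u*(-7*b + u)*(b + u)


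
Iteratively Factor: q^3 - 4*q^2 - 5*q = (q)*(q^2 - 4*q - 5) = q*(q - 5)*(q + 1)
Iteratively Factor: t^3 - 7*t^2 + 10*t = (t)*(t^2 - 7*t + 10) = t*(t - 5)*(t - 2)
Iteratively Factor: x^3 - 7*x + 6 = (x - 2)*(x^2 + 2*x - 3) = (x - 2)*(x + 3)*(x - 1)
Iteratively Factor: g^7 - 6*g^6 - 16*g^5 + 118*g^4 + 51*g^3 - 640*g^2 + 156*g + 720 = (g + 1)*(g^6 - 7*g^5 - 9*g^4 + 127*g^3 - 76*g^2 - 564*g + 720) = (g + 1)*(g + 3)*(g^5 - 10*g^4 + 21*g^3 + 64*g^2 - 268*g + 240) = (g - 4)*(g + 1)*(g + 3)*(g^4 - 6*g^3 - 3*g^2 + 52*g - 60) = (g - 4)*(g - 2)*(g + 1)*(g + 3)*(g^3 - 4*g^2 - 11*g + 30) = (g - 4)*(g - 2)*(g + 1)*(g + 3)^2*(g^2 - 7*g + 10) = (g - 5)*(g - 4)*(g - 2)*(g + 1)*(g + 3)^2*(g - 2)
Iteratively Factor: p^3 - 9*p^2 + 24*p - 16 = (p - 4)*(p^2 - 5*p + 4) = (p - 4)^2*(p - 1)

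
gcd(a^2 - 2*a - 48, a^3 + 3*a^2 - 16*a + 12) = a + 6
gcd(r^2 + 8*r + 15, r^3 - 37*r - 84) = r + 3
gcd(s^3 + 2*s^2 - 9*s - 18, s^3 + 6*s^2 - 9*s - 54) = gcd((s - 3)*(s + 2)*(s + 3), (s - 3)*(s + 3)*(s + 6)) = s^2 - 9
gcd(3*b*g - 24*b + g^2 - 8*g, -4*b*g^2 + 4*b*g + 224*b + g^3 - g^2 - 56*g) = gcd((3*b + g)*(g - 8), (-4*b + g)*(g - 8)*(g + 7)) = g - 8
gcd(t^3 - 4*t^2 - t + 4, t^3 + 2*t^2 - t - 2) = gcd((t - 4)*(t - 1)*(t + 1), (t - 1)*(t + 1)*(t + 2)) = t^2 - 1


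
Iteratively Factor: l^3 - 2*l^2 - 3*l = (l)*(l^2 - 2*l - 3) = l*(l + 1)*(l - 3)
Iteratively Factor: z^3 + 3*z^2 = (z)*(z^2 + 3*z) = z^2*(z + 3)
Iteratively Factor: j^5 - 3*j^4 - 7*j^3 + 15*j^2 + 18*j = (j + 2)*(j^4 - 5*j^3 + 3*j^2 + 9*j) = (j + 1)*(j + 2)*(j^3 - 6*j^2 + 9*j) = (j - 3)*(j + 1)*(j + 2)*(j^2 - 3*j) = (j - 3)^2*(j + 1)*(j + 2)*(j)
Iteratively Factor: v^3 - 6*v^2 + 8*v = (v - 2)*(v^2 - 4*v) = (v - 4)*(v - 2)*(v)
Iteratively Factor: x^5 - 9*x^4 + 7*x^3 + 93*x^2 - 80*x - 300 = (x - 3)*(x^4 - 6*x^3 - 11*x^2 + 60*x + 100) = (x - 5)*(x - 3)*(x^3 - x^2 - 16*x - 20) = (x - 5)*(x - 3)*(x + 2)*(x^2 - 3*x - 10) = (x - 5)^2*(x - 3)*(x + 2)*(x + 2)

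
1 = 1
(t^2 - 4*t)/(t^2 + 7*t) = (t - 4)/(t + 7)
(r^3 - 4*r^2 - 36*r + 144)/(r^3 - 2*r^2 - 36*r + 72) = (r - 4)/(r - 2)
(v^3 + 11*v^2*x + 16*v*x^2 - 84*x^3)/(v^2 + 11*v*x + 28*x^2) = (v^2 + 4*v*x - 12*x^2)/(v + 4*x)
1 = 1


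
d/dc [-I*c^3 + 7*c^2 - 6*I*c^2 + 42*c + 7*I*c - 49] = -3*I*c^2 + c*(14 - 12*I) + 42 + 7*I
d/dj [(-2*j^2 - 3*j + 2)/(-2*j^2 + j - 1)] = (-8*j^2 + 12*j + 1)/(4*j^4 - 4*j^3 + 5*j^2 - 2*j + 1)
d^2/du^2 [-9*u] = 0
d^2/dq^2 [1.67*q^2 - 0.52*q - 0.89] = 3.34000000000000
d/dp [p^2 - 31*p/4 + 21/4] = 2*p - 31/4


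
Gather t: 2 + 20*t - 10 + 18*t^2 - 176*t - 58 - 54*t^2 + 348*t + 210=-36*t^2 + 192*t + 144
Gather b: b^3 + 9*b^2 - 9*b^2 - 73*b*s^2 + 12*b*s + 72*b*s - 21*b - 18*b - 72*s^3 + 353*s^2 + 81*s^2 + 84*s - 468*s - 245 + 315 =b^3 + b*(-73*s^2 + 84*s - 39) - 72*s^3 + 434*s^2 - 384*s + 70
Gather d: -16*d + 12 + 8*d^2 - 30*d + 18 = 8*d^2 - 46*d + 30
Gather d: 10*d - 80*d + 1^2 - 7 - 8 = -70*d - 14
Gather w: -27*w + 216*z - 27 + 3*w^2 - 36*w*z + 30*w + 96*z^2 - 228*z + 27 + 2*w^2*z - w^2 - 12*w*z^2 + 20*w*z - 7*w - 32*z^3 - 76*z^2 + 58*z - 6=w^2*(2*z + 2) + w*(-12*z^2 - 16*z - 4) - 32*z^3 + 20*z^2 + 46*z - 6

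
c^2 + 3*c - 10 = (c - 2)*(c + 5)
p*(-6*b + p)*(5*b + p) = -30*b^2*p - b*p^2 + p^3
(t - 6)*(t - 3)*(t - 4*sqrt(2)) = t^3 - 9*t^2 - 4*sqrt(2)*t^2 + 18*t + 36*sqrt(2)*t - 72*sqrt(2)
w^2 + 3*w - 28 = (w - 4)*(w + 7)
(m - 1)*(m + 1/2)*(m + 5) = m^3 + 9*m^2/2 - 3*m - 5/2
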